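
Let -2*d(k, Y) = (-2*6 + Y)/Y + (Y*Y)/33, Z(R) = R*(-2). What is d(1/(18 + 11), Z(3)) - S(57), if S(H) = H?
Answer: -1299/22 ≈ -59.045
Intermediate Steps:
Z(R) = -2*R
d(k, Y) = -Y²/66 - (-12 + Y)/(2*Y) (d(k, Y) = -((-2*6 + Y)/Y + (Y*Y)/33)/2 = -((-12 + Y)/Y + Y²*(1/33))/2 = -((-12 + Y)/Y + Y²/33)/2 = -(Y²/33 + (-12 + Y)/Y)/2 = -Y²/66 - (-12 + Y)/(2*Y))
d(1/(18 + 11), Z(3)) - S(57) = (396 - (-2*3)³ - (-66)*3)/(66*((-2*3))) - 1*57 = (1/66)*(396 - 1*(-6)³ - 33*(-6))/(-6) - 57 = (1/66)*(-⅙)*(396 - 1*(-216) + 198) - 57 = (1/66)*(-⅙)*(396 + 216 + 198) - 57 = (1/66)*(-⅙)*810 - 57 = -45/22 - 57 = -1299/22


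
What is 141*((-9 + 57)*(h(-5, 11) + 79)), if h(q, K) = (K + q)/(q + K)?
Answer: 541440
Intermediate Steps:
h(q, K) = 1 (h(q, K) = (K + q)/(K + q) = 1)
141*((-9 + 57)*(h(-5, 11) + 79)) = 141*((-9 + 57)*(1 + 79)) = 141*(48*80) = 141*3840 = 541440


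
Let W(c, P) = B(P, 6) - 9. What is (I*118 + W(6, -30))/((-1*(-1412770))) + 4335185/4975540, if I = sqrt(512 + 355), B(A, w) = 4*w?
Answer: 122493878911/140585872916 + 1003*sqrt(3)/706385 ≈ 0.87377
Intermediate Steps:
W(c, P) = 15 (W(c, P) = 4*6 - 9 = 24 - 9 = 15)
I = 17*sqrt(3) (I = sqrt(867) = 17*sqrt(3) ≈ 29.445)
(I*118 + W(6, -30))/((-1*(-1412770))) + 4335185/4975540 = ((17*sqrt(3))*118 + 15)/((-1*(-1412770))) + 4335185/4975540 = (2006*sqrt(3) + 15)/1412770 + 4335185*(1/4975540) = (15 + 2006*sqrt(3))*(1/1412770) + 867037/995108 = (3/282554 + 1003*sqrt(3)/706385) + 867037/995108 = 122493878911/140585872916 + 1003*sqrt(3)/706385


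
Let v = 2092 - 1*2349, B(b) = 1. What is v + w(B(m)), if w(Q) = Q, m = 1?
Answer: -256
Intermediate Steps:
v = -257 (v = 2092 - 2349 = -257)
v + w(B(m)) = -257 + 1 = -256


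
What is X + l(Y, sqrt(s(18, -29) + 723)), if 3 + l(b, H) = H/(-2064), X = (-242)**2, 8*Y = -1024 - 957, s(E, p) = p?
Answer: 58561 - sqrt(694)/2064 ≈ 58561.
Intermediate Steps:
Y = -1981/8 (Y = (-1024 - 957)/8 = (1/8)*(-1981) = -1981/8 ≈ -247.63)
X = 58564
l(b, H) = -3 - H/2064 (l(b, H) = -3 + H/(-2064) = -3 + H*(-1/2064) = -3 - H/2064)
X + l(Y, sqrt(s(18, -29) + 723)) = 58564 + (-3 - sqrt(-29 + 723)/2064) = 58564 + (-3 - sqrt(694)/2064) = 58561 - sqrt(694)/2064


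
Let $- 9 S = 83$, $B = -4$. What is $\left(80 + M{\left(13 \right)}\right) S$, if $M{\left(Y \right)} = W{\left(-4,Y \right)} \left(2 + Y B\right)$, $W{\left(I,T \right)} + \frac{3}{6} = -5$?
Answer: $- \frac{29465}{9} \approx -3273.9$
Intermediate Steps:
$S = - \frac{83}{9}$ ($S = \left(- \frac{1}{9}\right) 83 = - \frac{83}{9} \approx -9.2222$)
$W{\left(I,T \right)} = - \frac{11}{2}$ ($W{\left(I,T \right)} = - \frac{1}{2} - 5 = - \frac{11}{2}$)
$M{\left(Y \right)} = -11 + 22 Y$ ($M{\left(Y \right)} = - \frac{11 \left(2 + Y \left(-4\right)\right)}{2} = - \frac{11 \left(2 - 4 Y\right)}{2} = -11 + 22 Y$)
$\left(80 + M{\left(13 \right)}\right) S = \left(80 + \left(-11 + 22 \cdot 13\right)\right) \left(- \frac{83}{9}\right) = \left(80 + \left(-11 + 286\right)\right) \left(- \frac{83}{9}\right) = \left(80 + 275\right) \left(- \frac{83}{9}\right) = 355 \left(- \frac{83}{9}\right) = - \frac{29465}{9}$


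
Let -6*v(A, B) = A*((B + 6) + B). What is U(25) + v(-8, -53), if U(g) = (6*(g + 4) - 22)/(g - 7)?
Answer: -1124/9 ≈ -124.89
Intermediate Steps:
v(A, B) = -A*(6 + 2*B)/6 (v(A, B) = -A*((B + 6) + B)/6 = -A*((6 + B) + B)/6 = -A*(6 + 2*B)/6)
U(g) = (2 + 6*g)/(-7 + g) (U(g) = (6*(4 + g) - 22)/(-7 + g) = ((24 + 6*g) - 22)/(-7 + g) = (2 + 6*g)/(-7 + g))
U(25) + v(-8, -53) = 2*(1 + 3*25)/(-7 + 25) - ⅓*(-8)*(3 - 53) = 2*(1 + 75)/18 - ⅓*(-8)*(-50) = 2*(1/18)*76 - 400/3 = 76/9 - 400/3 = -1124/9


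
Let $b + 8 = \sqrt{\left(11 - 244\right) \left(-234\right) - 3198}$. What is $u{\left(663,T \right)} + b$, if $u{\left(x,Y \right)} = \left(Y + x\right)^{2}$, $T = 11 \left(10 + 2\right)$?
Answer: $632017 + 2 \sqrt{12831} \approx 6.3224 \cdot 10^{5}$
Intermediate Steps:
$T = 132$ ($T = 11 \cdot 12 = 132$)
$b = -8 + 2 \sqrt{12831}$ ($b = -8 + \sqrt{\left(11 - 244\right) \left(-234\right) - 3198} = -8 + \sqrt{\left(-233\right) \left(-234\right) - 3198} = -8 + \sqrt{54522 - 3198} = -8 + \sqrt{51324} = -8 + 2 \sqrt{12831} \approx 218.55$)
$u{\left(663,T \right)} + b = \left(132 + 663\right)^{2} - \left(8 - 2 \sqrt{12831}\right) = 795^{2} - \left(8 - 2 \sqrt{12831}\right) = 632025 - \left(8 - 2 \sqrt{12831}\right) = 632017 + 2 \sqrt{12831}$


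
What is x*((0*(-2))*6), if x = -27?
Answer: 0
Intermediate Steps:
x*((0*(-2))*6) = -27*0*(-2)*6 = -0*6 = -27*0 = 0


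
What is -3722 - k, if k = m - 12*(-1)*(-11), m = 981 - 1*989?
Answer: -3582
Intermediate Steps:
m = -8 (m = 981 - 989 = -8)
k = -140 (k = -8 - 12*(-1)*(-11) = -8 - 6*(-2)*(-11) = -8 + 12*(-11) = -8 - 132 = -140)
-3722 - k = -3722 - 1*(-140) = -3722 + 140 = -3582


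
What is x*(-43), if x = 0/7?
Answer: 0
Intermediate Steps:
x = 0 (x = 0*(⅐) = 0)
x*(-43) = 0*(-43) = 0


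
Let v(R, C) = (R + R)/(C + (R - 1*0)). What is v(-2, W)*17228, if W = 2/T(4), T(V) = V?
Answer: 137824/3 ≈ 45941.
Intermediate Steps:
W = ½ (W = 2/4 = 2*(¼) = ½ ≈ 0.50000)
v(R, C) = 2*R/(C + R) (v(R, C) = (2*R)/(C + (R + 0)) = (2*R)/(C + R) = 2*R/(C + R))
v(-2, W)*17228 = (2*(-2)/(½ - 2))*17228 = (2*(-2)/(-3/2))*17228 = (2*(-2)*(-⅔))*17228 = (8/3)*17228 = 137824/3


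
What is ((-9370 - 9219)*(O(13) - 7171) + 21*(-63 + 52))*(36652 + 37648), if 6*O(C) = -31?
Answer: 29734309697050/3 ≈ 9.9114e+12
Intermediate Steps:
O(C) = -31/6 (O(C) = (⅙)*(-31) = -31/6)
((-9370 - 9219)*(O(13) - 7171) + 21*(-63 + 52))*(36652 + 37648) = ((-9370 - 9219)*(-31/6 - 7171) + 21*(-63 + 52))*(36652 + 37648) = (-18589*(-43057/6) + 21*(-11))*74300 = (800386573/6 - 231)*74300 = (800385187/6)*74300 = 29734309697050/3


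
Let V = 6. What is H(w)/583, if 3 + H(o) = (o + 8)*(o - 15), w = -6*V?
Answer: 1425/583 ≈ 2.4443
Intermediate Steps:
w = -36 (w = -6*6 = -36)
H(o) = -3 + (-15 + o)*(8 + o) (H(o) = -3 + (o + 8)*(o - 15) = -3 + (8 + o)*(-15 + o) = -3 + (-15 + o)*(8 + o))
H(w)/583 = (-123 + (-36)**2 - 7*(-36))/583 = (-123 + 1296 + 252)*(1/583) = 1425*(1/583) = 1425/583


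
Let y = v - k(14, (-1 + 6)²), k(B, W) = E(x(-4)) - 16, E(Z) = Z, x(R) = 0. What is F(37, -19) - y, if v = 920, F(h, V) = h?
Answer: -899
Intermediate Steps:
k(B, W) = -16 (k(B, W) = 0 - 16 = -16)
y = 936 (y = 920 - 1*(-16) = 920 + 16 = 936)
F(37, -19) - y = 37 - 1*936 = 37 - 936 = -899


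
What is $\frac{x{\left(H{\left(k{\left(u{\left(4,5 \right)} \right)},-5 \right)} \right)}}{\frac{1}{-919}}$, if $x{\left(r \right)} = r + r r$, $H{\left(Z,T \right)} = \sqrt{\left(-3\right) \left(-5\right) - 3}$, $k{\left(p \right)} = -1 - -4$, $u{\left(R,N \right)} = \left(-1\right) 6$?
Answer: $-11028 - 1838 \sqrt{3} \approx -14212.0$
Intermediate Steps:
$u{\left(R,N \right)} = -6$
$k{\left(p \right)} = 3$ ($k{\left(p \right)} = -1 + 4 = 3$)
$H{\left(Z,T \right)} = 2 \sqrt{3}$ ($H{\left(Z,T \right)} = \sqrt{15 - 3} = \sqrt{12} = 2 \sqrt{3}$)
$x{\left(r \right)} = r + r^{2}$
$\frac{x{\left(H{\left(k{\left(u{\left(4,5 \right)} \right)},-5 \right)} \right)}}{\frac{1}{-919}} = \frac{2 \sqrt{3} \left(1 + 2 \sqrt{3}\right)}{\frac{1}{-919}} = \frac{2 \sqrt{3} \left(1 + 2 \sqrt{3}\right)}{- \frac{1}{919}} = 2 \sqrt{3} \left(1 + 2 \sqrt{3}\right) \left(-919\right) = - 1838 \sqrt{3} \left(1 + 2 \sqrt{3}\right)$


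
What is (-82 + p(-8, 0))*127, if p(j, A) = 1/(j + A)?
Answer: -83439/8 ≈ -10430.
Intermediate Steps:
p(j, A) = 1/(A + j)
(-82 + p(-8, 0))*127 = (-82 + 1/(0 - 8))*127 = (-82 + 1/(-8))*127 = (-82 - 1/8)*127 = -657/8*127 = -83439/8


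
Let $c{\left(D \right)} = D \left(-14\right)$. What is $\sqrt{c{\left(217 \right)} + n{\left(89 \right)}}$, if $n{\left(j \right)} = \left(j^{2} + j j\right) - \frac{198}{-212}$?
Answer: $\frac{\sqrt{143876238}}{106} \approx 113.16$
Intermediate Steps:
$c{\left(D \right)} = - 14 D$
$n{\left(j \right)} = \frac{99}{106} + 2 j^{2}$ ($n{\left(j \right)} = \left(j^{2} + j^{2}\right) - - \frac{99}{106} = 2 j^{2} + \frac{99}{106} = \frac{99}{106} + 2 j^{2}$)
$\sqrt{c{\left(217 \right)} + n{\left(89 \right)}} = \sqrt{\left(-14\right) 217 + \left(\frac{99}{106} + 2 \cdot 89^{2}\right)} = \sqrt{-3038 + \left(\frac{99}{106} + 2 \cdot 7921\right)} = \sqrt{-3038 + \left(\frac{99}{106} + 15842\right)} = \sqrt{-3038 + \frac{1679351}{106}} = \sqrt{\frac{1357323}{106}} = \frac{\sqrt{143876238}}{106}$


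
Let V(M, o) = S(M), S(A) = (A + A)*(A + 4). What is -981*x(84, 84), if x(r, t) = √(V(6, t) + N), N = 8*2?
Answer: -1962*√34 ≈ -11440.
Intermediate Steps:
N = 16
S(A) = 2*A*(4 + A) (S(A) = (2*A)*(4 + A) = 2*A*(4 + A))
V(M, o) = 2*M*(4 + M)
x(r, t) = 2*√34 (x(r, t) = √(2*6*(4 + 6) + 16) = √(2*6*10 + 16) = √(120 + 16) = √136 = 2*√34)
-981*x(84, 84) = -1962*√34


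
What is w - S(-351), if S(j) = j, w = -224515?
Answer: -224164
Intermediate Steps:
w - S(-351) = -224515 - 1*(-351) = -224515 + 351 = -224164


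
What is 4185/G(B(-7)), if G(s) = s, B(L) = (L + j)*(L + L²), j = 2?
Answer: -279/14 ≈ -19.929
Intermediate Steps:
B(L) = (2 + L)*(L + L²) (B(L) = (L + 2)*(L + L²) = (2 + L)*(L + L²))
4185/G(B(-7)) = 4185/((-7*(2 + (-7)² + 3*(-7)))) = 4185/((-7*(2 + 49 - 21))) = 4185/((-7*30)) = 4185/(-210) = 4185*(-1/210) = -279/14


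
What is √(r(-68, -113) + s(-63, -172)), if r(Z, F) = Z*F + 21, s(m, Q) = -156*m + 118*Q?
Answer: 3*I*√307 ≈ 52.564*I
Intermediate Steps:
r(Z, F) = 21 + F*Z (r(Z, F) = F*Z + 21 = 21 + F*Z)
√(r(-68, -113) + s(-63, -172)) = √((21 - 113*(-68)) + (-156*(-63) + 118*(-172))) = √((21 + 7684) + (9828 - 20296)) = √(7705 - 10468) = √(-2763) = 3*I*√307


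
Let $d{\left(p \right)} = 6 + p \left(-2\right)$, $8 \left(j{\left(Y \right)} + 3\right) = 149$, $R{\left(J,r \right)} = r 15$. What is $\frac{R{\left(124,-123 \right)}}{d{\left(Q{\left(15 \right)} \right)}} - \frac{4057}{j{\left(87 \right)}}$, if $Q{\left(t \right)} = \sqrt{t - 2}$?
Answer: $\frac{432227}{1000} + \frac{1845 \sqrt{13}}{8} \approx 1263.8$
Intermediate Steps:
$R{\left(J,r \right)} = 15 r$
$j{\left(Y \right)} = \frac{125}{8}$ ($j{\left(Y \right)} = -3 + \frac{1}{8} \cdot 149 = -3 + \frac{149}{8} = \frac{125}{8}$)
$Q{\left(t \right)} = \sqrt{-2 + t}$
$d{\left(p \right)} = 6 - 2 p$
$\frac{R{\left(124,-123 \right)}}{d{\left(Q{\left(15 \right)} \right)}} - \frac{4057}{j{\left(87 \right)}} = \frac{15 \left(-123\right)}{6 - 2 \sqrt{-2 + 15}} - \frac{4057}{\frac{125}{8}} = - \frac{1845}{6 - 2 \sqrt{13}} - \frac{32456}{125} = - \frac{32456}{125} - \frac{1845}{6 - 2 \sqrt{13}}$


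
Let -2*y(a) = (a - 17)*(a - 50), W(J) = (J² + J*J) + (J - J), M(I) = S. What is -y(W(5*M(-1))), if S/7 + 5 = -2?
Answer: 7201980000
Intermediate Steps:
S = -49 (S = -35 + 7*(-2) = -35 - 14 = -49)
M(I) = -49
W(J) = 2*J² (W(J) = (J² + J²) + 0 = 2*J² + 0 = 2*J²)
y(a) = -(-50 + a)*(-17 + a)/2 (y(a) = -(a - 17)*(a - 50)/2 = -(-17 + a)*(-50 + a)/2 = -(-50 + a)*(-17 + a)/2)
-y(W(5*M(-1))) = -(-425 - (2*(5*(-49))²)²/2 + 67*(2*(5*(-49))²)/2) = -(-425 - (2*(-245)²)²/2 + 67*(2*(-245)²)/2) = -(-425 - (2*60025)²/2 + 67*(2*60025)/2) = -(-425 - ½*120050² + (67/2)*120050) = -(-425 - ½*14412002500 + 4021675) = -(-425 - 7206001250 + 4021675) = -1*(-7201980000) = 7201980000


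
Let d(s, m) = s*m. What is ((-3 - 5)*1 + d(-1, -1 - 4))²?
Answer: 9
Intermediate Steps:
d(s, m) = m*s
((-3 - 5)*1 + d(-1, -1 - 4))² = ((-3 - 5)*1 + (-1 - 4)*(-1))² = (-8*1 - 5*(-1))² = (-8 + 5)² = (-3)² = 9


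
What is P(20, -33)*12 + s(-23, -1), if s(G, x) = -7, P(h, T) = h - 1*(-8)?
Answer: 329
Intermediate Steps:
P(h, T) = 8 + h (P(h, T) = h + 8 = 8 + h)
P(20, -33)*12 + s(-23, -1) = (8 + 20)*12 - 7 = 28*12 - 7 = 336 - 7 = 329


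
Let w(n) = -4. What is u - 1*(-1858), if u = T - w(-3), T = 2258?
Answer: 4120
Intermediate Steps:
u = 2262 (u = 2258 - 1*(-4) = 2258 + 4 = 2262)
u - 1*(-1858) = 2262 - 1*(-1858) = 2262 + 1858 = 4120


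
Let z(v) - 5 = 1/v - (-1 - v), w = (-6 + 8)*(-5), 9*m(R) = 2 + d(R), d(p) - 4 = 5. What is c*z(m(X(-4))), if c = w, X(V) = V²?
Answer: -7960/99 ≈ -80.404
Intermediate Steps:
d(p) = 9 (d(p) = 4 + 5 = 9)
m(R) = 11/9 (m(R) = (2 + 9)/9 = (⅑)*11 = 11/9)
w = -10 (w = 2*(-5) = -10)
c = -10
z(v) = 6 + v + 1/v (z(v) = 5 + (1/v - (-1 - v)) = 5 + (1/v + (1 + v)) = 5 + (1 + v + 1/v) = 6 + v + 1/v)
c*z(m(X(-4))) = -10*(6 + 11/9 + 1/(11/9)) = -10*(6 + 11/9 + 9/11) = -10*796/99 = -7960/99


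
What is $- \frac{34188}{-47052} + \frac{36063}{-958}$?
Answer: $- \frac{138673681}{3756318} \approx -36.917$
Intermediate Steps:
$- \frac{34188}{-47052} + \frac{36063}{-958} = \left(-34188\right) \left(- \frac{1}{47052}\right) + 36063 \left(- \frac{1}{958}\right) = \frac{2849}{3921} - \frac{36063}{958} = - \frac{138673681}{3756318}$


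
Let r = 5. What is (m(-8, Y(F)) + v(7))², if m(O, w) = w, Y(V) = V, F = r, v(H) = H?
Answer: 144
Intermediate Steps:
F = 5
(m(-8, Y(F)) + v(7))² = (5 + 7)² = 12² = 144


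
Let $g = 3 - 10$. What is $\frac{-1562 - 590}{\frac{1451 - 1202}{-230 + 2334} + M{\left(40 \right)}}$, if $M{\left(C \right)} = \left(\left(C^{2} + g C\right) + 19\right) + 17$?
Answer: $- \frac{4527808}{2853273} \approx -1.5869$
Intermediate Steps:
$g = -7$
$M{\left(C \right)} = 36 + C^{2} - 7 C$ ($M{\left(C \right)} = \left(\left(C^{2} - 7 C\right) + 19\right) + 17 = \left(19 + C^{2} - 7 C\right) + 17 = 36 + C^{2} - 7 C$)
$\frac{-1562 - 590}{\frac{1451 - 1202}{-230 + 2334} + M{\left(40 \right)}} = \frac{-1562 - 590}{\frac{1451 - 1202}{-230 + 2334} + \left(36 + 40^{2} - 280\right)} = - \frac{2152}{\frac{249}{2104} + \left(36 + 1600 - 280\right)} = - \frac{2152}{249 \cdot \frac{1}{2104} + 1356} = - \frac{2152}{\frac{249}{2104} + 1356} = - \frac{2152}{\frac{2853273}{2104}} = \left(-2152\right) \frac{2104}{2853273} = - \frac{4527808}{2853273}$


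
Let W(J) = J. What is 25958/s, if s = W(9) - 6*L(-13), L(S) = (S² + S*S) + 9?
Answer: -25958/2073 ≈ -12.522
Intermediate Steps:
L(S) = 9 + 2*S² (L(S) = (S² + S²) + 9 = 2*S² + 9 = 9 + 2*S²)
s = -2073 (s = 9 - 6*(9 + 2*(-13)²) = 9 - 6*(9 + 2*169) = 9 - 6*(9 + 338) = 9 - 6*347 = 9 - 2082 = -2073)
25958/s = 25958/(-2073) = 25958*(-1/2073) = -25958/2073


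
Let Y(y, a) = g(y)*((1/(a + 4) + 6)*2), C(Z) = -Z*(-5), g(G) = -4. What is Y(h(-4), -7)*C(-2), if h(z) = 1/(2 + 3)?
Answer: 1360/3 ≈ 453.33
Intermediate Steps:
h(z) = ⅕ (h(z) = 1/5 = ⅕)
C(Z) = 5*Z
Y(y, a) = -48 - 8/(4 + a) (Y(y, a) = -4*(1/(a + 4) + 6)*2 = -4*(1/(4 + a) + 6)*2 = -4*(6 + 1/(4 + a))*2 = -4*(12 + 2/(4 + a)) = -48 - 8/(4 + a))
Y(h(-4), -7)*C(-2) = (8*(-25 - 6*(-7))/(4 - 7))*(5*(-2)) = (8*(-25 + 42)/(-3))*(-10) = (8*(-⅓)*17)*(-10) = -136/3*(-10) = 1360/3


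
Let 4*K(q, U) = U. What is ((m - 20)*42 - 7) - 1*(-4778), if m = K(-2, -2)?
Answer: 3910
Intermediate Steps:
K(q, U) = U/4
m = -1/2 (m = (1/4)*(-2) = -1/2 ≈ -0.50000)
((m - 20)*42 - 7) - 1*(-4778) = ((-1/2 - 20)*42 - 7) - 1*(-4778) = (-41/2*42 - 7) + 4778 = (-861 - 7) + 4778 = -868 + 4778 = 3910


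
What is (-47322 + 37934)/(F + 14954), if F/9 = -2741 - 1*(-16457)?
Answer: -4694/69199 ≈ -0.067833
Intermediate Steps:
F = 123444 (F = 9*(-2741 - 1*(-16457)) = 9*(-2741 + 16457) = 9*13716 = 123444)
(-47322 + 37934)/(F + 14954) = (-47322 + 37934)/(123444 + 14954) = -9388/138398 = -9388*1/138398 = -4694/69199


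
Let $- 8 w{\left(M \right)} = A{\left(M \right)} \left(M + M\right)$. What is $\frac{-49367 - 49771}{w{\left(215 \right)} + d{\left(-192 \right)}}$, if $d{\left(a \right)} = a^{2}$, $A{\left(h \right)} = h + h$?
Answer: $- \frac{198276}{27503} \approx -7.2093$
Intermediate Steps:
$A{\left(h \right)} = 2 h$
$w{\left(M \right)} = - \frac{M^{2}}{2}$ ($w{\left(M \right)} = - \frac{2 M \left(M + M\right)}{8} = - \frac{2 M 2 M}{8} = - \frac{4 M^{2}}{8} = - \frac{M^{2}}{2}$)
$\frac{-49367 - 49771}{w{\left(215 \right)} + d{\left(-192 \right)}} = \frac{-49367 - 49771}{- \frac{215^{2}}{2} + \left(-192\right)^{2}} = - \frac{99138}{\left(- \frac{1}{2}\right) 46225 + 36864} = - \frac{99138}{- \frac{46225}{2} + 36864} = - \frac{99138}{\frac{27503}{2}} = \left(-99138\right) \frac{2}{27503} = - \frac{198276}{27503}$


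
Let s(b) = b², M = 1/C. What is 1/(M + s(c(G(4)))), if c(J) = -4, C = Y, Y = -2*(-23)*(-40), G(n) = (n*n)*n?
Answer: 1840/29439 ≈ 0.062502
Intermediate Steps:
G(n) = n³ (G(n) = n²*n = n³)
Y = -1840 (Y = 46*(-40) = -1840)
C = -1840
M = -1/1840 (M = 1/(-1840) = -1/1840 ≈ -0.00054348)
1/(M + s(c(G(4)))) = 1/(-1/1840 + (-4)²) = 1/(-1/1840 + 16) = 1/(29439/1840) = 1840/29439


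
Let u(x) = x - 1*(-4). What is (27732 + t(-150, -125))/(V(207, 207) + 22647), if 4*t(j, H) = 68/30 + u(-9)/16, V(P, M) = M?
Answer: 26623189/21939840 ≈ 1.2135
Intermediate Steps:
u(x) = 4 + x (u(x) = x + 4 = 4 + x)
t(j, H) = 469/960 (t(j, H) = (68/30 + (4 - 9)/16)/4 = (68*(1/30) - 5*1/16)/4 = (34/15 - 5/16)/4 = (1/4)*(469/240) = 469/960)
(27732 + t(-150, -125))/(V(207, 207) + 22647) = (27732 + 469/960)/(207 + 22647) = (26623189/960)/22854 = (26623189/960)*(1/22854) = 26623189/21939840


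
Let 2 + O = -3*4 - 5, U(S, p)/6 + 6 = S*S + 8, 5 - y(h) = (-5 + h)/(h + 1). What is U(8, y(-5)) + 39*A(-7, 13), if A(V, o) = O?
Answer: -345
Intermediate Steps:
y(h) = 5 - (-5 + h)/(1 + h) (y(h) = 5 - (-5 + h)/(h + 1) = 5 - (-5 + h)/(1 + h))
U(S, p) = 12 + 6*S² (U(S, p) = -36 + 6*(S*S + 8) = -36 + 6*(S² + 8) = -36 + 6*(8 + S²) = -36 + (48 + 6*S²) = 12 + 6*S²)
O = -19 (O = -2 + (-3*4 - 5) = -2 + (-12 - 5) = -2 - 17 = -19)
A(V, o) = -19
U(8, y(-5)) + 39*A(-7, 13) = (12 + 6*8²) + 39*(-19) = (12 + 6*64) - 741 = (12 + 384) - 741 = 396 - 741 = -345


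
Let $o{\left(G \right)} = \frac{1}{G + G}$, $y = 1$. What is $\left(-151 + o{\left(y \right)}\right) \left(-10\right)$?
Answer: $1505$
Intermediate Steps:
$o{\left(G \right)} = \frac{1}{2 G}$
$\left(-151 + o{\left(y \right)}\right) \left(-10\right) = \left(-151 + \frac{1}{2 \cdot 1}\right) \left(-10\right) = \left(-151 + \frac{1}{2} \cdot 1\right) \left(-10\right) = \left(-151 + \frac{1}{2}\right) \left(-10\right) = \left(- \frac{301}{2}\right) \left(-10\right) = 1505$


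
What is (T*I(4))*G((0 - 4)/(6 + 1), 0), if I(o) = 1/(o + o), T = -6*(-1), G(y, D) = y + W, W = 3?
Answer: 51/28 ≈ 1.8214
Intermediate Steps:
G(y, D) = 3 + y (G(y, D) = y + 3 = 3 + y)
T = 6
I(o) = 1/(2*o)
(T*I(4))*G((0 - 4)/(6 + 1), 0) = (6*((1/2)/4))*(3 + (0 - 4)/(6 + 1)) = (6*((1/2)*(1/4)))*(3 - 4/7) = (6*(1/8))*(3 - 4*1/7) = 3*(3 - 4/7)/4 = (3/4)*(17/7) = 51/28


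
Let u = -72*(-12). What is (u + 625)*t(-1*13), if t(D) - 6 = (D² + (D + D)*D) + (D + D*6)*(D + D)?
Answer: 4286831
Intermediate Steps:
u = 864
t(D) = 6 + 17*D² (t(D) = 6 + ((D² + (D + D)*D) + (D + D*6)*(D + D)) = 6 + ((D² + (2*D)*D) + (D + 6*D)*(2*D)) = 6 + ((D² + 2*D²) + (7*D)*(2*D)) = 6 + (3*D² + 14*D²) = 6 + 17*D²)
(u + 625)*t(-1*13) = (864 + 625)*(6 + 17*(-1*13)²) = 1489*(6 + 17*(-13)²) = 1489*(6 + 17*169) = 1489*(6 + 2873) = 1489*2879 = 4286831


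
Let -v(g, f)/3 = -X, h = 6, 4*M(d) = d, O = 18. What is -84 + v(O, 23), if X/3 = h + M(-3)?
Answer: -147/4 ≈ -36.750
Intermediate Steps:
M(d) = d/4
X = 63/4 (X = 3*(6 + (¼)*(-3)) = 3*(6 - ¾) = 3*(21/4) = 63/4 ≈ 15.750)
v(g, f) = 189/4 (v(g, f) = -(-3)*63/4 = -3*(-63/4) = 189/4)
-84 + v(O, 23) = -84 + 189/4 = -147/4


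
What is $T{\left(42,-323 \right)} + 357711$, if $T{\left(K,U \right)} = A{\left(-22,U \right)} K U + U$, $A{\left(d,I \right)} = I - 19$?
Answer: $4996960$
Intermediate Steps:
$A{\left(d,I \right)} = -19 + I$
$T{\left(K,U \right)} = U + K U \left(-19 + U\right)$ ($T{\left(K,U \right)} = \left(-19 + U\right) K U + U = K \left(-19 + U\right) U + U = K U \left(-19 + U\right) + U = U + K U \left(-19 + U\right)$)
$T{\left(42,-323 \right)} + 357711 = - 323 \left(1 + 42 \left(-19 - 323\right)\right) + 357711 = - 323 \left(1 + 42 \left(-342\right)\right) + 357711 = - 323 \left(1 - 14364\right) + 357711 = \left(-323\right) \left(-14363\right) + 357711 = 4639249 + 357711 = 4996960$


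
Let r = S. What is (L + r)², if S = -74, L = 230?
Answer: 24336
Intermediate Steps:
r = -74
(L + r)² = (230 - 74)² = 156² = 24336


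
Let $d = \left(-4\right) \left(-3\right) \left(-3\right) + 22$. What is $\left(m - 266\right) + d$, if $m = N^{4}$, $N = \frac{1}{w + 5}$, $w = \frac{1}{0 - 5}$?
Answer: $- \frac{92896655}{331776} \approx -280.0$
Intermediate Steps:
$w = - \frac{1}{5}$ ($w = \frac{1}{-5} = - \frac{1}{5} \approx -0.2$)
$N = \frac{5}{24}$ ($N = \frac{1}{- \frac{1}{5} + 5} = \frac{1}{\frac{24}{5}} = \frac{5}{24} \approx 0.20833$)
$m = \frac{625}{331776}$ ($m = \left(\frac{5}{24}\right)^{4} = \frac{625}{331776} \approx 0.0018838$)
$d = -14$ ($d = 12 \left(-3\right) + 22 = -36 + 22 = -14$)
$\left(m - 266\right) + d = \left(\frac{625}{331776} - 266\right) - 14 = - \frac{88251791}{331776} - 14 = - \frac{92896655}{331776}$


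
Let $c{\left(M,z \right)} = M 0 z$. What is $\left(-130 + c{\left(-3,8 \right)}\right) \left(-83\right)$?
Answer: $10790$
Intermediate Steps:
$c{\left(M,z \right)} = 0$ ($c{\left(M,z \right)} = 0 z = 0$)
$\left(-130 + c{\left(-3,8 \right)}\right) \left(-83\right) = \left(-130 + 0\right) \left(-83\right) = \left(-130\right) \left(-83\right) = 10790$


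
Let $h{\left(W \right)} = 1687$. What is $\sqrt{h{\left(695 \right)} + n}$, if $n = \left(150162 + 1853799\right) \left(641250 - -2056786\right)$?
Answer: $\sqrt{5406758922283} \approx 2.3252 \cdot 10^{6}$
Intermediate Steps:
$n = 5406758920596$ ($n = 2003961 \left(641250 + 2056786\right) = 2003961 \cdot 2698036 = 5406758920596$)
$\sqrt{h{\left(695 \right)} + n} = \sqrt{1687 + 5406758920596} = \sqrt{5406758922283}$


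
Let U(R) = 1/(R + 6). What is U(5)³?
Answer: 1/1331 ≈ 0.00075131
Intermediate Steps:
U(R) = 1/(6 + R)
U(5)³ = (1/(6 + 5))³ = (1/11)³ = 1/1331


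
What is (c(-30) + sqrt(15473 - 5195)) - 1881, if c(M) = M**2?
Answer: -981 + 3*sqrt(1142) ≈ -879.62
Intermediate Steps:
(c(-30) + sqrt(15473 - 5195)) - 1881 = ((-30)**2 + sqrt(15473 - 5195)) - 1881 = (900 + sqrt(10278)) - 1881 = (900 + 3*sqrt(1142)) - 1881 = -981 + 3*sqrt(1142)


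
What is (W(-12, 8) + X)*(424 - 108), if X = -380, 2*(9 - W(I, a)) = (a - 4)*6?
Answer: -121028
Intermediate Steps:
W(I, a) = 21 - 3*a (W(I, a) = 9 - (a - 4)*6/2 = 9 - (-4 + a)*6/2 = 9 - (-24 + 6*a)/2 = 9 + (12 - 3*a) = 21 - 3*a)
(W(-12, 8) + X)*(424 - 108) = ((21 - 3*8) - 380)*(424 - 108) = ((21 - 24) - 380)*316 = (-3 - 380)*316 = -383*316 = -121028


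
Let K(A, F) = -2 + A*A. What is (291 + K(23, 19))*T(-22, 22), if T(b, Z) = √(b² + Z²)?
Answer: 17996*√2 ≈ 25450.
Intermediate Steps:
K(A, F) = -2 + A²
T(b, Z) = √(Z² + b²)
(291 + K(23, 19))*T(-22, 22) = (291 + (-2 + 23²))*√(22² + (-22)²) = (291 + (-2 + 529))*√(484 + 484) = (291 + 527)*√968 = 818*(22*√2) = 17996*√2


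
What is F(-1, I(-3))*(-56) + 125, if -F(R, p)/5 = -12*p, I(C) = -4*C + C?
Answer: -30115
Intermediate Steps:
I(C) = -3*C
F(R, p) = 60*p (F(R, p) = -(-60)*p = 60*p)
F(-1, I(-3))*(-56) + 125 = (60*(-3*(-3)))*(-56) + 125 = (60*9)*(-56) + 125 = 540*(-56) + 125 = -30240 + 125 = -30115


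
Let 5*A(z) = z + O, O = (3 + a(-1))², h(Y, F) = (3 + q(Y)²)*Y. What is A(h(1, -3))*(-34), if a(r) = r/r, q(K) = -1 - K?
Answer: -782/5 ≈ -156.40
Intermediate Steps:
a(r) = 1
h(Y, F) = Y*(3 + (-1 - Y)²) (h(Y, F) = (3 + (-1 - Y)²)*Y = Y*(3 + (-1 - Y)²))
O = 16 (O = (3 + 1)² = 4² = 16)
A(z) = 16/5 + z/5 (A(z) = (z + 16)/5 = (16 + z)/5 = 16/5 + z/5)
A(h(1, -3))*(-34) = (16/5 + (1*(3 + (1 + 1)²))/5)*(-34) = (16/5 + (1*(3 + 2²))/5)*(-34) = (16/5 + (1*(3 + 4))/5)*(-34) = (16/5 + (1*7)/5)*(-34) = (16/5 + (⅕)*7)*(-34) = (16/5 + 7/5)*(-34) = (23/5)*(-34) = -782/5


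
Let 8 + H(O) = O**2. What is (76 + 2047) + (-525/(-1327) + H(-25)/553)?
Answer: 1559032297/733831 ≈ 2124.5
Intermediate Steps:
H(O) = -8 + O**2
(76 + 2047) + (-525/(-1327) + H(-25)/553) = (76 + 2047) + (-525/(-1327) + (-8 + (-25)**2)/553) = 2123 + (-525*(-1/1327) + (-8 + 625)*(1/553)) = 2123 + (525/1327 + 617*(1/553)) = 2123 + (525/1327 + 617/553) = 2123 + 1109084/733831 = 1559032297/733831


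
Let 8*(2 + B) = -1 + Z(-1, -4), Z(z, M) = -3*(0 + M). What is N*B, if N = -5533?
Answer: 27665/8 ≈ 3458.1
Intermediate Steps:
Z(z, M) = -3*M
B = -5/8 (B = -2 + (-1 - 3*(-4))/8 = -2 + (-1 + 12)/8 = -2 + (⅛)*11 = -2 + 11/8 = -5/8 ≈ -0.62500)
N*B = -5533*(-5/8) = 27665/8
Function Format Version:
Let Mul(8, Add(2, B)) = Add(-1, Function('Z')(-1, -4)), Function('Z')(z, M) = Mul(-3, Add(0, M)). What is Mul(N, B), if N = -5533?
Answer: Rational(27665, 8) ≈ 3458.1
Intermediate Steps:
Function('Z')(z, M) = Mul(-3, M)
B = Rational(-5, 8) (B = Add(-2, Mul(Rational(1, 8), Add(-1, Mul(-3, -4)))) = Add(-2, Mul(Rational(1, 8), Add(-1, 12))) = Add(-2, Mul(Rational(1, 8), 11)) = Add(-2, Rational(11, 8)) = Rational(-5, 8) ≈ -0.62500)
Mul(N, B) = Mul(-5533, Rational(-5, 8)) = Rational(27665, 8)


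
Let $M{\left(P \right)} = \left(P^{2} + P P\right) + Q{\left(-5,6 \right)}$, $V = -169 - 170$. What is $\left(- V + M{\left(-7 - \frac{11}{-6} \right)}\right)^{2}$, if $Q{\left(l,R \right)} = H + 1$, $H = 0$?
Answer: $\frac{50140561}{324} \approx 1.5475 \cdot 10^{5}$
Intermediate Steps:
$V = -339$
$Q{\left(l,R \right)} = 1$ ($Q{\left(l,R \right)} = 0 + 1 = 1$)
$M{\left(P \right)} = 1 + 2 P^{2}$ ($M{\left(P \right)} = \left(P^{2} + P P\right) + 1 = \left(P^{2} + P^{2}\right) + 1 = 2 P^{2} + 1 = 1 + 2 P^{2}$)
$\left(- V + M{\left(-7 - \frac{11}{-6} \right)}\right)^{2} = \left(\left(-1\right) \left(-339\right) + \left(1 + 2 \left(-7 - \frac{11}{-6}\right)^{2}\right)\right)^{2} = \left(339 + \left(1 + 2 \left(-7 - - \frac{11}{6}\right)^{2}\right)\right)^{2} = \left(339 + \left(1 + 2 \left(-7 + \frac{11}{6}\right)^{2}\right)\right)^{2} = \left(339 + \left(1 + 2 \left(- \frac{31}{6}\right)^{2}\right)\right)^{2} = \left(339 + \left(1 + 2 \cdot \frac{961}{36}\right)\right)^{2} = \left(339 + \left(1 + \frac{961}{18}\right)\right)^{2} = \left(339 + \frac{979}{18}\right)^{2} = \left(\frac{7081}{18}\right)^{2} = \frac{50140561}{324}$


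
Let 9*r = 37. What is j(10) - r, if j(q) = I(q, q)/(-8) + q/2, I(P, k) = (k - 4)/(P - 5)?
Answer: 133/180 ≈ 0.73889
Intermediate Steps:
I(P, k) = (-4 + k)/(-5 + P)
r = 37/9 (r = (1/9)*37 = 37/9 ≈ 4.1111)
j(q) = q/2 - (-4 + q)/(8*(-5 + q)) (j(q) = ((-4 + q)/(-5 + q))/(-8) + q/2 = ((-4 + q)/(-5 + q))*(-1/8) + q*(1/2) = -(-4 + q)/(8*(-5 + q)) + q/2 = q/2 - (-4 + q)/(8*(-5 + q)))
j(10) - r = (4 - 1*10 + 4*10*(-5 + 10))/(8*(-5 + 10)) - 1*37/9 = (1/8)*(4 - 10 + 4*10*5)/5 - 37/9 = (1/8)*(1/5)*(4 - 10 + 200) - 37/9 = (1/8)*(1/5)*194 - 37/9 = 97/20 - 37/9 = 133/180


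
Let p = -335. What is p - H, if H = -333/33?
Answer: -3574/11 ≈ -324.91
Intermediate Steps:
H = -111/11 (H = -333*1/33 = -111/11 ≈ -10.091)
p - H = -335 - 1*(-111/11) = -335 + 111/11 = -3574/11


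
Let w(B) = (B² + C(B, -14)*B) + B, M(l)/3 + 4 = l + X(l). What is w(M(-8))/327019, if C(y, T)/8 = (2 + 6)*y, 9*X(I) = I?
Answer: 874292/2943171 ≈ 0.29706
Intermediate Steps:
X(I) = I/9
C(y, T) = 64*y (C(y, T) = 8*((2 + 6)*y) = 8*(8*y) = 64*y)
M(l) = -12 + 10*l/3 (M(l) = -12 + 3*(l + l/9) = -12 + 3*(10*l/9) = -12 + 10*l/3)
w(B) = B + 65*B² (w(B) = (B² + (64*B)*B) + B = (B² + 64*B²) + B = 65*B² + B = B + 65*B²)
w(M(-8))/327019 = ((-12 + (10/3)*(-8))*(1 + 65*(-12 + (10/3)*(-8))))/327019 = ((-12 - 80/3)*(1 + 65*(-12 - 80/3)))*(1/327019) = -116*(1 + 65*(-116/3))/3*(1/327019) = -116*(1 - 7540/3)/3*(1/327019) = -116/3*(-7537/3)*(1/327019) = (874292/9)*(1/327019) = 874292/2943171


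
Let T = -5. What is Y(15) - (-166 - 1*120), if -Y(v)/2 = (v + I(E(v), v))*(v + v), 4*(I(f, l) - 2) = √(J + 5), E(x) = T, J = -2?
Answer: -734 - 15*√3 ≈ -759.98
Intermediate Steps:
E(x) = -5
I(f, l) = 2 + √3/4 (I(f, l) = 2 + √(-2 + 5)/4 = 2 + √3/4)
Y(v) = -4*v*(2 + v + √3/4) (Y(v) = -2*(v + (2 + √3/4))*(v + v) = -2*(2 + v + √3/4)*2*v = -4*v*(2 + v + √3/4))
Y(15) - (-166 - 1*120) = -1*15*(8 + √3 + 4*15) - (-166 - 1*120) = -1*15*(8 + √3 + 60) - (-166 - 120) = -1*15*(68 + √3) - 1*(-286) = (-1020 - 15*√3) + 286 = -734 - 15*√3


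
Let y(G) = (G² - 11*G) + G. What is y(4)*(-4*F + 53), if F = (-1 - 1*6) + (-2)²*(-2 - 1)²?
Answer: 1512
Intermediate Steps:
F = 29 (F = (-1 - 6) + 4*(-3)² = -7 + 4*9 = -7 + 36 = 29)
y(G) = G² - 10*G
y(4)*(-4*F + 53) = (4*(-10 + 4))*(-4*29 + 53) = (4*(-6))*(-116 + 53) = -24*(-63) = 1512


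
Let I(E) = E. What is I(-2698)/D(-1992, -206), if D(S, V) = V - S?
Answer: -71/47 ≈ -1.5106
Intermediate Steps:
I(-2698)/D(-1992, -206) = -2698/(-206 - 1*(-1992)) = -2698/(-206 + 1992) = -2698/1786 = -2698*1/1786 = -71/47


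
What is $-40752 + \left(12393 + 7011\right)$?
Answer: $-21348$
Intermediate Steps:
$-40752 + \left(12393 + 7011\right) = -40752 + 19404 = -21348$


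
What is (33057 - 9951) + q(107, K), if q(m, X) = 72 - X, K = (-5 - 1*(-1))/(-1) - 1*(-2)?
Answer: 23172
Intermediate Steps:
K = 6 (K = (-5 + 1)*(-1) + 2 = -4*(-1) + 2 = 4 + 2 = 6)
(33057 - 9951) + q(107, K) = (33057 - 9951) + (72 - 1*6) = 23106 + (72 - 6) = 23106 + 66 = 23172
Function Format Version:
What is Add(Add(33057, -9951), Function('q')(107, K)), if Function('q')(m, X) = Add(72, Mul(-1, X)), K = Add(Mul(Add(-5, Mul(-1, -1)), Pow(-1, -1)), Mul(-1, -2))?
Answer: 23172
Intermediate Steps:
K = 6 (K = Add(Mul(Add(-5, 1), -1), 2) = Add(Mul(-4, -1), 2) = Add(4, 2) = 6)
Add(Add(33057, -9951), Function('q')(107, K)) = Add(Add(33057, -9951), Add(72, Mul(-1, 6))) = Add(23106, Add(72, -6)) = Add(23106, 66) = 23172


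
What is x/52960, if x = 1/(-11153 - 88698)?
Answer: -1/5288108960 ≈ -1.8910e-10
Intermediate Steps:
x = -1/99851 (x = 1/(-99851) = -1/99851 ≈ -1.0015e-5)
x/52960 = -1/99851/52960 = -1/99851*1/52960 = -1/5288108960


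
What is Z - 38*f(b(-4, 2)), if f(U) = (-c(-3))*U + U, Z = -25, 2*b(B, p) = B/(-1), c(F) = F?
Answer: -329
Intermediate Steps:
b(B, p) = -B/2 (b(B, p) = (B/(-1))/2 = (B*(-1))/2 = (-B)/2 = -B/2)
f(U) = 4*U (f(U) = (-1*(-3))*U + U = 3*U + U = 4*U)
Z - 38*f(b(-4, 2)) = -25 - 152*(-½*(-4)) = -25 - 152*2 = -25 - 38*8 = -25 - 304 = -329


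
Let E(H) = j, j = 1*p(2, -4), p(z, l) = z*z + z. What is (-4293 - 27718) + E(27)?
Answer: -32005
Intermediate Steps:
p(z, l) = z + z**2 (p(z, l) = z**2 + z = z + z**2)
j = 6 (j = 1*(2*(1 + 2)) = 1*(2*3) = 1*6 = 6)
E(H) = 6
(-4293 - 27718) + E(27) = (-4293 - 27718) + 6 = -32011 + 6 = -32005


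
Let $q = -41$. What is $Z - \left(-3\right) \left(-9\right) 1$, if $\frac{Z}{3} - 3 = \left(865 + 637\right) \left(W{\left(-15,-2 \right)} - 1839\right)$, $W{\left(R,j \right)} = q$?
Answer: $-8471298$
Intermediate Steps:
$W{\left(R,j \right)} = -41$
$Z = -8471271$ ($Z = 9 + 3 \left(865 + 637\right) \left(-41 - 1839\right) = 9 + 3 \cdot 1502 \left(-1880\right) = 9 + 3 \left(-2823760\right) = 9 - 8471280 = -8471271$)
$Z - \left(-3\right) \left(-9\right) 1 = -8471271 - \left(-3\right) \left(-9\right) 1 = -8471271 - 27 \cdot 1 = -8471271 - 27 = -8471298$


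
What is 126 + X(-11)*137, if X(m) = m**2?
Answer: 16703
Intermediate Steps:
126 + X(-11)*137 = 126 + (-11)**2*137 = 126 + 121*137 = 126 + 16577 = 16703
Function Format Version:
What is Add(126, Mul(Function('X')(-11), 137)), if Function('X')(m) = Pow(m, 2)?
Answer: 16703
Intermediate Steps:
Add(126, Mul(Function('X')(-11), 137)) = Add(126, Mul(Pow(-11, 2), 137)) = Add(126, Mul(121, 137)) = Add(126, 16577) = 16703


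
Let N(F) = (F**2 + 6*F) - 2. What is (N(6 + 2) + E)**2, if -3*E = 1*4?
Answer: 106276/9 ≈ 11808.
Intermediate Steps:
E = -4/3 ≈ -1.3333
N(F) = -2 + F**2 + 6*F
(N(6 + 2) + E)**2 = ((-2 + (6 + 2)**2 + 6*(6 + 2)) - 4/3)**2 = ((-2 + 8**2 + 6*8) - 4/3)**2 = ((-2 + 64 + 48) - 4/3)**2 = (110 - 4/3)**2 = (326/3)**2 = 106276/9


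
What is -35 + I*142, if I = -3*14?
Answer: -5999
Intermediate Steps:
I = -42
-35 + I*142 = -35 - 42*142 = -35 - 5964 = -5999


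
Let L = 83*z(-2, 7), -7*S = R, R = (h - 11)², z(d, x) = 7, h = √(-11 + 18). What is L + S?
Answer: 3939/7 + 22*√7/7 ≈ 571.03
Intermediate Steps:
h = √7 ≈ 2.6458
R = (-11 + √7)² (R = (√7 - 11)² = (-11 + √7)² ≈ 69.793)
S = -(11 - √7)²/7 ≈ -9.9705
L = 581 (L = 83*7 = 581)
L + S = 581 + (-128/7 + 22*√7/7) = 3939/7 + 22*√7/7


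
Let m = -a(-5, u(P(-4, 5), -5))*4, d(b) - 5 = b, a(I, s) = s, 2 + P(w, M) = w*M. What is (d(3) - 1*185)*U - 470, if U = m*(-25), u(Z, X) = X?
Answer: 88030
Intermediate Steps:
P(w, M) = -2 + M*w (P(w, M) = -2 + w*M = -2 + M*w)
d(b) = 5 + b
m = 20 (m = -1*(-5)*4 = 5*4 = 20)
U = -500 (U = 20*(-25) = -500)
(d(3) - 1*185)*U - 470 = ((5 + 3) - 1*185)*(-500) - 470 = (8 - 185)*(-500) - 470 = -177*(-500) - 470 = 88500 - 470 = 88030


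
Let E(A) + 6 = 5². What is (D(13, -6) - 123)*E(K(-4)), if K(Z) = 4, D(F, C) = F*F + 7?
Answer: 1007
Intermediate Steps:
D(F, C) = 7 + F² (D(F, C) = F² + 7 = 7 + F²)
E(A) = 19 (E(A) = -6 + 5² = -6 + 25 = 19)
(D(13, -6) - 123)*E(K(-4)) = ((7 + 13²) - 123)*19 = ((7 + 169) - 123)*19 = (176 - 123)*19 = 53*19 = 1007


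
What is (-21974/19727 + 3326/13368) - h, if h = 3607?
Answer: -475716019891/131855268 ≈ -3607.9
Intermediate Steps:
(-21974/19727 + 3326/13368) - h = (-21974/19727 + 3326/13368) - 1*3607 = (-21974*1/19727 + 3326*(1/13368)) - 3607 = (-21974/19727 + 1663/6684) - 3607 = -114068215/131855268 - 3607 = -475716019891/131855268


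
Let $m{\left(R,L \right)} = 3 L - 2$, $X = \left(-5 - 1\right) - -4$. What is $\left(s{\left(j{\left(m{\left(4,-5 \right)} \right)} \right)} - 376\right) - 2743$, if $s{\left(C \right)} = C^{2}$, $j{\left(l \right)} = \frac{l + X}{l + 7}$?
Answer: $- \frac{311539}{100} \approx -3115.4$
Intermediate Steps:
$X = -2$ ($X = -6 + 4 = -2$)
$m{\left(R,L \right)} = -2 + 3 L$
$j{\left(l \right)} = \frac{-2 + l}{7 + l}$ ($j{\left(l \right)} = \frac{l - 2}{l + 7} = \frac{-2 + l}{7 + l}$)
$\left(s{\left(j{\left(m{\left(4,-5 \right)} \right)} \right)} - 376\right) - 2743 = \left(\left(\frac{-2 + \left(-2 + 3 \left(-5\right)\right)}{7 + \left(-2 + 3 \left(-5\right)\right)}\right)^{2} - 376\right) - 2743 = \left(\left(\frac{-2 - 17}{7 - 17}\right)^{2} - 376\right) - 2743 = \left(\left(\frac{1}{-10} \left(-19\right)\right)^{2} - 376\right) - 2743 = \left(\left(\left(- \frac{1}{10}\right) \left(-19\right)\right)^{2} - 376\right) - 2743 = \left(\left(\frac{19}{10}\right)^{2} - 376\right) - 2743 = \left(\frac{361}{100} - 376\right) - 2743 = - \frac{37239}{100} - 2743 = - \frac{311539}{100}$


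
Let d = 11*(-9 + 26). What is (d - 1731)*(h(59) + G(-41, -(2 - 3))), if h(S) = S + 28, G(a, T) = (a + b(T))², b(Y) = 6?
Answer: -2025728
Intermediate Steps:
G(a, T) = (6 + a)² (G(a, T) = (a + 6)² = (6 + a)²)
h(S) = 28 + S
d = 187 (d = 11*17 = 187)
(d - 1731)*(h(59) + G(-41, -(2 - 3))) = (187 - 1731)*((28 + 59) + (6 - 41)²) = -1544*(87 + (-35)²) = -1544*(87 + 1225) = -1544*1312 = -2025728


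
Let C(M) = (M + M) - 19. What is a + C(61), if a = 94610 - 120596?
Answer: -25883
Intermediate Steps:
C(M) = -19 + 2*M (C(M) = 2*M - 19 = -19 + 2*M)
a = -25986
a + C(61) = -25986 + (-19 + 2*61) = -25986 + (-19 + 122) = -25986 + 103 = -25883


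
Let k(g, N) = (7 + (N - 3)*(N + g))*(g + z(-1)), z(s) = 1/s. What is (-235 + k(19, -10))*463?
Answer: -1025545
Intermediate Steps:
k(g, N) = (-1 + g)*(7 + (-3 + N)*(N + g)) (k(g, N) = (7 + (N - 3)*(N + g))*(g + 1/(-1)) = (7 + (-3 + N)*(N + g))*(g - 1) = (7 + (-3 + N)*(N + g))*(-1 + g) = (-1 + g)*(7 + (-3 + N)*(N + g)))
(-235 + k(19, -10))*463 = (-235 + (-7 - 1*(-10)² - 3*19² + 3*(-10) + 10*19 - 10*19² + 19*(-10)² - 4*(-10)*19))*463 = (-235 + (-7 - 1*100 - 3*361 - 30 + 190 - 10*361 + 19*100 + 760))*463 = (-235 + (-7 - 100 - 1083 - 30 + 190 - 3610 + 1900 + 760))*463 = (-235 - 1980)*463 = -2215*463 = -1025545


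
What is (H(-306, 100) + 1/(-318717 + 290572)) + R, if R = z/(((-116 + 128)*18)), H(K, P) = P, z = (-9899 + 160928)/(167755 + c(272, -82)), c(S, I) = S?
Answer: 11350356064597/113498877960 ≈ 100.00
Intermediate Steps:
z = 50343/56009 (z = (-9899 + 160928)/(167755 + 272) = 151029/168027 = 151029*(1/168027) = 50343/56009 ≈ 0.89884)
R = 16781/4032648 (R = 50343/(56009*(((-116 + 128)*18))) = 50343/(56009*((12*18))) = (50343/56009)/216 = (50343/56009)*(1/216) = 16781/4032648 ≈ 0.0041613)
(H(-306, 100) + 1/(-318717 + 290572)) + R = (100 + 1/(-318717 + 290572)) + 16781/4032648 = (100 + 1/(-28145)) + 16781/4032648 = (100 - 1/28145) + 16781/4032648 = 2814499/28145 + 16781/4032648 = 11350356064597/113498877960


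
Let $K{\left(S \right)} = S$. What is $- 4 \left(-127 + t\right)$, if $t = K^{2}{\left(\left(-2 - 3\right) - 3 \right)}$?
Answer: $252$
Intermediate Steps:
$t = 64$ ($t = \left(\left(-2 - 3\right) - 3\right)^{2} = \left(-5 - 3\right)^{2} = \left(-8\right)^{2} = 64$)
$- 4 \left(-127 + t\right) = - 4 \left(-127 + 64\right) = \left(-4\right) \left(-63\right) = 252$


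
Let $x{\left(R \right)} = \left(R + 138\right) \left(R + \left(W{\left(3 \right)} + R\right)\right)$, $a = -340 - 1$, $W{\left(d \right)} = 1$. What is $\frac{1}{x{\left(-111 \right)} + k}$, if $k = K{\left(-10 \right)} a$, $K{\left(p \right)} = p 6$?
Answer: $\frac{1}{14493} \approx 6.8999 \cdot 10^{-5}$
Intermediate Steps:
$K{\left(p \right)} = 6 p$
$a = -341$ ($a = -340 - 1 = -341$)
$x{\left(R \right)} = \left(1 + 2 R\right) \left(138 + R\right)$ ($x{\left(R \right)} = \left(R + 138\right) \left(R + \left(1 + R\right)\right) = \left(138 + R\right) \left(1 + 2 R\right) = \left(1 + 2 R\right) \left(138 + R\right)$)
$k = 20460$ ($k = 6 \left(-10\right) \left(-341\right) = \left(-60\right) \left(-341\right) = 20460$)
$\frac{1}{x{\left(-111 \right)} + k} = \frac{1}{\left(138 + 2 \left(-111\right)^{2} + 277 \left(-111\right)\right) + 20460} = \frac{1}{\left(138 + 2 \cdot 12321 - 30747\right) + 20460} = \frac{1}{\left(138 + 24642 - 30747\right) + 20460} = \frac{1}{-5967 + 20460} = \frac{1}{14493}$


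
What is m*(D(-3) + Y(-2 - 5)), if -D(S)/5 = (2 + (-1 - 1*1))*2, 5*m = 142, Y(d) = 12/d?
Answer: -1704/35 ≈ -48.686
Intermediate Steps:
m = 142/5 (m = (⅕)*142 = 142/5 ≈ 28.400)
D(S) = 0 (D(S) = -5*(2 + (-1 - 1*1))*2 = -5*(2 + (-1 - 1))*2 = -5*(2 - 2)*2 = -0*2 = -5*0 = 0)
m*(D(-3) + Y(-2 - 5)) = 142*(0 + 12/(-2 - 5))/5 = 142*(0 + 12/(-7))/5 = 142*(0 + 12*(-⅐))/5 = 142*(0 - 12/7)/5 = (142/5)*(-12/7) = -1704/35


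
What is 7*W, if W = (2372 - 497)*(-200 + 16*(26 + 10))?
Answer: 4935000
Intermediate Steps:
W = 705000 (W = 1875*(-200 + 16*36) = 1875*(-200 + 576) = 1875*376 = 705000)
7*W = 7*705000 = 4935000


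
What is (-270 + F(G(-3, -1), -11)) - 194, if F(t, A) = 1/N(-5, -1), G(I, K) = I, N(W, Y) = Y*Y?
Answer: -463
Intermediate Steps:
N(W, Y) = Y²
F(t, A) = 1 (F(t, A) = 1/((-1)²) = 1/1 = 1)
(-270 + F(G(-3, -1), -11)) - 194 = (-270 + 1) - 194 = -269 - 194 = -463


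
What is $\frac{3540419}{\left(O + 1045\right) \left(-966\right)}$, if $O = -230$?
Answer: $- \frac{3540419}{787290} \approx -4.497$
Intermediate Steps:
$\frac{3540419}{\left(O + 1045\right) \left(-966\right)} = \frac{3540419}{\left(-230 + 1045\right) \left(-966\right)} = \frac{3540419}{815 \left(-966\right)} = \frac{3540419}{-787290} = 3540419 \left(- \frac{1}{787290}\right) = - \frac{3540419}{787290}$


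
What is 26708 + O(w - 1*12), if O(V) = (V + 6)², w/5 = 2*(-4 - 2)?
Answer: 31064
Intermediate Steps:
w = -60 (w = 5*(2*(-4 - 2)) = 5*(2*(-6)) = 5*(-12) = -60)
O(V) = (6 + V)²
26708 + O(w - 1*12) = 26708 + (6 + (-60 - 1*12))² = 26708 + (6 + (-60 - 12))² = 26708 + (6 - 72)² = 26708 + (-66)² = 26708 + 4356 = 31064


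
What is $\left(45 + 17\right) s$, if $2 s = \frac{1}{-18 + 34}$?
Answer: $\frac{31}{16} \approx 1.9375$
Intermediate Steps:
$s = \frac{1}{32}$ ($s = \frac{1}{2 \left(-18 + 34\right)} = \frac{1}{2 \cdot 16} = \frac{1}{2} \cdot \frac{1}{16} = \frac{1}{32} \approx 0.03125$)
$\left(45 + 17\right) s = \left(45 + 17\right) \frac{1}{32} = 62 \cdot \frac{1}{32} = \frac{31}{16}$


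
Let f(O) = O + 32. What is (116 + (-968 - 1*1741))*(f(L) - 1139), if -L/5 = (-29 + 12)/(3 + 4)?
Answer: 19872752/7 ≈ 2.8390e+6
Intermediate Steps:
L = 85/7 (L = -5*(-29 + 12)/(3 + 4) = -(-85)/7 = -5*(-17/7) = 85/7 ≈ 12.143)
f(O) = 32 + O
(116 + (-968 - 1*1741))*(f(L) - 1139) = (116 + (-968 - 1*1741))*((32 + 85/7) - 1139) = (116 + (-968 - 1741))*(309/7 - 1139) = (116 - 2709)*(-7664/7) = -2593*(-7664/7) = 19872752/7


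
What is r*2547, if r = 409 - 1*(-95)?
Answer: 1283688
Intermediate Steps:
r = 504 (r = 409 + 95 = 504)
r*2547 = 504*2547 = 1283688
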